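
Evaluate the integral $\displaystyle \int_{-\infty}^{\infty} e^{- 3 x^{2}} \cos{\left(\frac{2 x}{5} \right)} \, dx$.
$\frac{\sqrt{3} \sqrt{\pi}}{3 e^{\frac{1}{75}}}$

Treat the cosine frequency as a parameter and define $I(b) = \int_{-\infty}^{\infty} e^{- 3 x^{2}} \cos{\left(b x \right)} \, dx$.

Differentiating under the integral sign,
$$I'(b) = \int_{-\infty}^{\infty} - x e^{- 3 x^{2}} \sin{\left(b x \right)} \, dx.$$

Integrate $\int_{-\infty}^{\infty} x \sin(b x)\, e^{- 3 x^{2}}\, dx$ by parts with $u = \sin(b x)$ and $dv = x\, e^{- 3 x^{2}}\, dx$, giving $v = - \frac{e^{- 3 x^{2}}}{6}$. The boundary term vanishes and
$$\int_{-\infty}^{\infty} x \sin(b x)\, e^{- 3 x^{2}}\, dx = \frac{b}{6} \int_{-\infty}^{\infty} \cos(b x)\, e^{- 3 x^{2}}\, dx,$$
so $I'(b) = - \frac{b}{6}\, I(b)$.

This is a separable first-order ODE; solving with the initial condition $I(0) = \int_{-\infty}^{\infty} e^{- 3 x^{2}}\,dx = \frac{\sqrt{3} \sqrt{\pi}}{3}$ gives
$$I(b) = \frac{\sqrt{3} \sqrt{\pi} e^{- \frac{b^{2}}{12}}}{3}.$$

Setting $b = \frac{2}{5}$:
$$I = \frac{\sqrt{3} \sqrt{\pi}}{3 e^{\frac{1}{75}}}.$$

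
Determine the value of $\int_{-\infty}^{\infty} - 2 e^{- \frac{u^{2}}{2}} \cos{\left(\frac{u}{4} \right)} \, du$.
$- \frac{2 \sqrt{2} \sqrt{\pi}}{e^{\frac{1}{32}}}$

Let $b$ denote the cosine frequency and define $I(b) = \int_{-\infty}^{\infty} - 2 e^{- \frac{u^{2}}{2}} \cos{\left(b u \right)} \, du$.

Differentiating under the integral sign,
$$I'(b) = \int_{-\infty}^{\infty} 2 u e^{- \frac{u^{2}}{2}} \sin{\left(b u \right)} \, du.$$

Integrate $\int_{-\infty}^{\infty} u \sin(b u)\, e^{- \frac{u^{2}}{2}}\, du$ by parts with $w = \sin(b u)$ and $dv = u\, e^{- \frac{u^{2}}{2}}\, du$, giving $v = - e^{- \frac{u^{2}}{2}}$. The boundary term vanishes and
$$\int_{-\infty}^{\infty} u \sin(b u)\, e^{- \frac{u^{2}}{2}}\, du = b \int_{-\infty}^{\infty} \cos(b u)\, e^{- \frac{u^{2}}{2}}\, du,$$
so $I'(b) = - b\, I(b)$.

This is a separable first-order ODE; solving with the initial condition $I(0) = \int_{-\infty}^{\infty} - 2 e^{- \frac{u^{2}}{2}}\,du = - 2 \sqrt{2} \sqrt{\pi}$ gives
$$I(b) = - 2 \sqrt{2} \sqrt{\pi} e^{- \frac{b^{2}}{2}}.$$

Setting $b = \frac{1}{4}$:
$$I = - \frac{2 \sqrt{2} \sqrt{\pi}}{e^{\frac{1}{32}}}.$$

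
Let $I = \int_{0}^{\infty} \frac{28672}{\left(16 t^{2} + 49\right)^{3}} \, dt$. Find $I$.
$\frac{192 \pi}{2401}$

Start from the standard arctangent integral
$$J(a) = \int_{0}^{\infty} \frac{7}{a^{2} + t^{2}} \, dt = \frac{7 \pi}{2 a}.$$

Differentiating under the integral sign with respect to $a$,
$$\frac{dJ}{da} = \int_{0}^{\infty} - \frac{14 a}{\left(a^{2} + t^{2}\right)^{2}} \, dt = - \frac{7 \pi}{2 a^{2}},$$
so $\int_{0}^{\infty} \frac{7}{\left(a^{2} + t^{2}\right)^{2}} \, dt = \frac{7 \pi}{4 a^{3}}$.

Repeating — each differentiation of $1/(t^2+a^2)^j$ produces $-2ja/(t^2+a^2)^{j+1}$ — and dividing through by $-2ja$ at each step yields, after $2$ differentiations in total,
$$\int_{0}^{\infty} \frac{7}{\left(a^{2} + t^{2}\right)^{3}} \, dt = \frac{21 \pi}{16 a^{5}}.$$

Setting $a = \frac{7}{4}$:
$$I = \frac{192 \pi}{2401}.$$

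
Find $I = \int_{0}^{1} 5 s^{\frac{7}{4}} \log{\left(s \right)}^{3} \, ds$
$- \frac{7680}{14641}$

Begin with the known integral
$$J(a) = \int_{0}^{1} 5 s^{a} \, ds = \frac{5}{a + 1}.$$

Differentiating under the integral sign brings down a factor of $\ln s$:
$$\frac{dJ}{da} = \int_{0}^{1} 5 s^{a} \log{\left(s \right)} \, ds = - \frac{5}{\left(a + 1\right)^{2}}.$$

Repeating $3$ times in total — each differentiation brings down another $\ln s$ — gives
$$\frac{d^{3}J}{da^{3}} = \int_{0}^{1} 5 s^{a} \log{\left(s \right)}^{3} \, ds = - \frac{30}{\left(a + 1\right)^{4}},$$
and the integrand here is exactly the target integrand, so $I = - \frac{30}{\left(a + 1\right)^{4}}$.

Setting $a = \frac{7}{4}$:
$$I = - \frac{7680}{14641}.$$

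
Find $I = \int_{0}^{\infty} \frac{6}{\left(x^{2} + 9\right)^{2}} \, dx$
$\frac{\pi}{18}$

Recall the elementary integral
$$J(a) = \int_{0}^{\infty} \frac{6}{a^{2} + x^{2}} \, dx = \frac{3 \pi}{a}.$$

Differentiating under the integral sign with respect to $a$,
$$\frac{dJ}{da} = \int_{0}^{\infty} - \frac{12 a}{\left(a^{2} + x^{2}\right)^{2}} \, dx = - \frac{3 \pi}{a^{2}},$$
so $\int_{0}^{\infty} \frac{6}{\left(a^{2} + x^{2}\right)^{2}} \, dx = \frac{3 \pi}{2 a^{3}}$.

Setting $a = 3$:
$$I = \frac{\pi}{18}.$$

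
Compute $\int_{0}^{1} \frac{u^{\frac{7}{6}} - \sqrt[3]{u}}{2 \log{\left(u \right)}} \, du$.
$\log{\left(\frac{\sqrt{26}}{4} \right)}$

Replace the exponent $\frac{7}{6}$ by a parameter $a$: let $I(a) = \int_{0}^{1} \frac{- \sqrt[3]{u} + u^{a}}{2 \log{\left(u \right)}} \, du$.

Since $\dfrac{\partial}{\partial a}\,u^{a} = u^{a} \ln u$, the $\ln u$ in the denominator cancels and
$$\frac{dI}{da} = \int_{0}^{1} \frac{1}{2} u^{a} \, du = \frac{1}{2} \left[\frac{u^{a+1}}{a+1}\right]_0^1 = \frac{1}{2 \left(a + 1\right)}.$$

Integrating with respect to $a$ gives $I(a) = \frac{\log{\left(a + 1 \right)}}{2} - \log{\left(2 \right)} + \frac{\log{\left(3 \right)}}{2} + C$.

At $a = \frac{1}{3}$ the integrand is identically $0$, so $I(\frac{1}{3}) = 0$. The closed form gives $0$, hence $C = 0$.

Setting $a = \frac{7}{6}$:
$$I = \log{\left(\frac{\sqrt{26}}{4} \right)}.$$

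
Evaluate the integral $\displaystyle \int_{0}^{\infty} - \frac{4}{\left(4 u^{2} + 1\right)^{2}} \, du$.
$- \frac{\pi}{2}$

Recall the elementary integral
$$J(a) = \int_{0}^{\infty} - \frac{1}{4 \left(a^{2} + u^{2}\right)} \, du = - \frac{\pi}{8 a}.$$

Differentiating under the integral sign with respect to $a$,
$$\frac{dJ}{da} = \int_{0}^{\infty} \frac{a}{2 \left(a^{2} + u^{2}\right)^{2}} \, du = \frac{\pi}{8 a^{2}},$$
so $\int_{0}^{\infty} - \frac{1}{4 \left(a^{2} + u^{2}\right)^{2}} \, du = - \frac{\pi}{16 a^{3}}$.

Setting $a = \frac{1}{2}$:
$$I = - \frac{\pi}{2}.$$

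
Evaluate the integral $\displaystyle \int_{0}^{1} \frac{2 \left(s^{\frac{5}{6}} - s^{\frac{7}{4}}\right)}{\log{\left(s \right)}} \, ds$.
$\log{\left(\frac{4}{9} \right)}$

Consider the one-parameter family: let $I(a) = \int_{0}^{1} \frac{2 \left(- s^{\frac{7}{4}} + s^{a}\right)}{\log{\left(s \right)}} \, ds$.

Since $\dfrac{\partial}{\partial a}\,s^{a} = s^{a} \ln s$, the $\ln s$ in the denominator cancels and
$$\frac{dI}{da} = \int_{0}^{1} 2 s^{a} \, ds = 2 \left[\frac{s^{a+1}}{a+1}\right]_0^1 = \frac{2}{a + 1}.$$

Integrating with respect to $a$ gives $I(a) = \log{\left(\frac{16 \left(a + 1\right)^{2}}{121} \right)} + C$.

At $a = \frac{7}{4}$ the integrand is identically $0$, so $I(\frac{7}{4}) = 0$. The closed form gives $0$, hence $C = 0$.

Setting $a = \frac{5}{6}$:
$$I = \log{\left(\frac{4}{9} \right)}.$$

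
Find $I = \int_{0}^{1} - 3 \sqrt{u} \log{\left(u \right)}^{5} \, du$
$\frac{2560}{81}$

Begin with the known integral
$$J(a) = \int_{0}^{1} - 3 u^{a} \, du = - \frac{3}{a + 1}.$$

Differentiating under the integral sign brings down a factor of $\ln u$:
$$\frac{dJ}{da} = \int_{0}^{1} - 3 u^{a} \log{\left(u \right)} \, du = \frac{3}{\left(a + 1\right)^{2}}.$$

Repeating $5$ times in total — each differentiation brings down another $\ln u$ — gives
$$\frac{d^{5}J}{da^{5}} = \int_{0}^{1} - 3 u^{a} \log{\left(u \right)}^{5} \, du = \frac{360}{\left(a + 1\right)^{6}},$$
and the integrand here is exactly the target integrand, so $I = \frac{360}{\left(a + 1\right)^{6}}$.

Setting $a = \frac{1}{2}$:
$$I = \frac{2560}{81}.$$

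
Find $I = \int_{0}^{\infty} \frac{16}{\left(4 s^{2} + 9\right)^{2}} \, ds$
$\frac{2 \pi}{27}$

Begin with the known result
$$J(a) = \int_{0}^{\infty} \frac{1}{a^{2} + s^{2}} \, ds = \frac{\pi}{2 a}.$$

Differentiating under the integral sign with respect to $a$,
$$\frac{dJ}{da} = \int_{0}^{\infty} - \frac{2 a}{\left(a^{2} + s^{2}\right)^{2}} \, ds = - \frac{\pi}{2 a^{2}},$$
so $\int_{0}^{\infty} \frac{1}{\left(a^{2} + s^{2}\right)^{2}} \, ds = \frac{\pi}{4 a^{3}}$.

Setting $a = \frac{3}{2}$:
$$I = \frac{2 \pi}{27}.$$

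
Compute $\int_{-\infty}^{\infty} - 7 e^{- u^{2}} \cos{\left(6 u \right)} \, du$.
$- \frac{7 \sqrt{\pi}}{e^{9}}$

Treat the cosine frequency as a parameter and define $I(b) = \int_{-\infty}^{\infty} - 7 e^{- u^{2}} \cos{\left(b u \right)} \, du$.

Differentiating under the integral sign,
$$I'(b) = \int_{-\infty}^{\infty} 7 u e^{- u^{2}} \sin{\left(b u \right)} \, du.$$

Integrate $\int_{-\infty}^{\infty} u \sin(b u)\, e^{- u^{2}}\, du$ by parts with $w = \sin(b u)$ and $dv = u\, e^{- u^{2}}\, du$, giving $v = - \frac{e^{- u^{2}}}{2}$. The boundary term vanishes and
$$\int_{-\infty}^{\infty} u \sin(b u)\, e^{- u^{2}}\, du = \frac{b}{2} \int_{-\infty}^{\infty} \cos(b u)\, e^{- u^{2}}\, du,$$
so $I'(b) = - \frac{b}{2}\, I(b)$.

This is a separable first-order ODE; solving with the initial condition $I(0) = \int_{-\infty}^{\infty} - 7 e^{- u^{2}}\,du = - 7 \sqrt{\pi}$ gives
$$I(b) = - 7 \sqrt{\pi} e^{- \frac{b^{2}}{4}}.$$

Setting $b = 6$:
$$I = - \frac{7 \sqrt{\pi}}{e^{9}}.$$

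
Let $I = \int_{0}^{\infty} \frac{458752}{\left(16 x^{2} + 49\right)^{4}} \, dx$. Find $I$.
$\frac{2560 \pi}{117649}$

Start from the standard arctangent integral
$$J(a) = \int_{0}^{\infty} \frac{7}{a^{2} + x^{2}} \, dx = \frac{7 \pi}{2 a}.$$

Differentiating under the integral sign with respect to $a$,
$$\frac{dJ}{da} = \int_{0}^{\infty} - \frac{14 a}{\left(a^{2} + x^{2}\right)^{2}} \, dx = - \frac{7 \pi}{2 a^{2}},$$
so $\int_{0}^{\infty} \frac{7}{\left(a^{2} + x^{2}\right)^{2}} \, dx = \frac{7 \pi}{4 a^{3}}$.

Repeating — each differentiation of $1/(x^2+a^2)^j$ produces $-2ja/(x^2+a^2)^{j+1}$ — and dividing through by $-2ja$ at each step yields, after $3$ differentiations in total,
$$\int_{0}^{\infty} \frac{7}{\left(a^{2} + x^{2}\right)^{4}} \, dx = \frac{35 \pi}{32 a^{7}}.$$

Setting $a = \frac{7}{4}$:
$$I = \frac{2560 \pi}{117649}.$$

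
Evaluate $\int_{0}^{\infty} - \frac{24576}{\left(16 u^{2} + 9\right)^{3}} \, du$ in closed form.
$- \frac{128 \pi}{27}$

Recall the elementary integral
$$J(a) = \int_{0}^{\infty} - \frac{6}{a^{2} + u^{2}} \, du = - \frac{3 \pi}{a}.$$

Differentiating under the integral sign with respect to $a$,
$$\frac{dJ}{da} = \int_{0}^{\infty} \frac{12 a}{\left(a^{2} + u^{2}\right)^{2}} \, du = \frac{3 \pi}{a^{2}},$$
so $\int_{0}^{\infty} - \frac{6}{\left(a^{2} + u^{2}\right)^{2}} \, du = - \frac{3 \pi}{2 a^{3}}$.

Repeating — each differentiation of $1/(u^2+a^2)^j$ produces $-2ja/(u^2+a^2)^{j+1}$ — and dividing through by $-2ja$ at each step yields, after $2$ differentiations in total,
$$\int_{0}^{\infty} - \frac{6}{\left(a^{2} + u^{2}\right)^{3}} \, du = - \frac{9 \pi}{8 a^{5}}.$$

Setting $a = \frac{3}{4}$:
$$I = - \frac{128 \pi}{27}.$$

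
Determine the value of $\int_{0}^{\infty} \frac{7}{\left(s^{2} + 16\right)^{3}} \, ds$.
$\frac{21 \pi}{16384}$

Recall the elementary integral
$$J(a) = \int_{0}^{\infty} \frac{7}{a^{2} + s^{2}} \, ds = \frac{7 \pi}{2 a}.$$

Differentiating under the integral sign with respect to $a$,
$$\frac{dJ}{da} = \int_{0}^{\infty} - \frac{14 a}{\left(a^{2} + s^{2}\right)^{2}} \, ds = - \frac{7 \pi}{2 a^{2}},$$
so $\int_{0}^{\infty} \frac{7}{\left(a^{2} + s^{2}\right)^{2}} \, ds = \frac{7 \pi}{4 a^{3}}$.

Repeating — each differentiation of $1/(s^2+a^2)^j$ produces $-2ja/(s^2+a^2)^{j+1}$ — and dividing through by $-2ja$ at each step yields, after $2$ differentiations in total,
$$\int_{0}^{\infty} \frac{7}{\left(a^{2} + s^{2}\right)^{3}} \, ds = \frac{21 \pi}{16 a^{5}}.$$

Setting $a = 4$:
$$I = \frac{21 \pi}{16384}.$$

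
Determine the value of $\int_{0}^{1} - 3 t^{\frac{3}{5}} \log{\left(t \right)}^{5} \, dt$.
$\frac{703125}{32768}$

Start from the elementary integral
$$J(a) = \int_{0}^{1} - 3 t^{a} \, dt = - \frac{3}{a + 1}.$$

Differentiating under the integral sign brings down a factor of $\ln t$:
$$\frac{dJ}{da} = \int_{0}^{1} - 3 t^{a} \log{\left(t \right)} \, dt = \frac{3}{\left(a + 1\right)^{2}}.$$

Repeating $5$ times in total — each differentiation brings down another $\ln t$ — gives
$$\frac{d^{5}J}{da^{5}} = \int_{0}^{1} - 3 t^{a} \log{\left(t \right)}^{5} \, dt = \frac{360}{\left(a + 1\right)^{6}},$$
and the integrand here is exactly the target integrand, so $I = \frac{360}{\left(a + 1\right)^{6}}$.

Setting $a = \frac{3}{5}$:
$$I = \frac{703125}{32768}.$$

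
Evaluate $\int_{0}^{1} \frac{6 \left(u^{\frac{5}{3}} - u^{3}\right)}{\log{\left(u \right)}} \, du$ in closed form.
$- \log{\left(\frac{729}{64} \right)}$

Consider the one-parameter family: let $I(a) = \int_{0}^{1} \frac{6 \left(u^{\frac{5}{3}} - u^{a}\right)}{\log{\left(u \right)}} \, du$.

Since $\dfrac{\partial}{\partial a}\,u^{a} = u^{a} \ln u$, the $\ln u$ in the denominator cancels and
$$\frac{dI}{da} = \int_{0}^{1} -6 u^{a} \, du = -6 \left[\frac{u^{a+1}}{a+1}\right]_0^1 = - \frac{6}{a + 1}.$$

Integrating with respect to $a$ gives $I(a) = - \log{\left(\frac{729 \left(a + 1\right)^{6}}{262144} \right)} + C$.

At $a = \frac{5}{3}$ the integrand is identically $0$, so $I(\frac{5}{3}) = 0$. The closed form gives $0$, hence $C = 0$.

Setting $a = 3$:
$$I = - \log{\left(\frac{729}{64} \right)}.$$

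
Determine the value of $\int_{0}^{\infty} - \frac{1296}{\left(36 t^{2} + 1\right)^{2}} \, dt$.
$- 54 \pi$

Begin with the known result
$$J(a) = \int_{0}^{\infty} - \frac{1}{a^{2} + t^{2}} \, dt = - \frac{\pi}{2 a}.$$

Differentiating under the integral sign with respect to $a$,
$$\frac{dJ}{da} = \int_{0}^{\infty} \frac{2 a}{\left(a^{2} + t^{2}\right)^{2}} \, dt = \frac{\pi}{2 a^{2}},$$
so $\int_{0}^{\infty} - \frac{1}{\left(a^{2} + t^{2}\right)^{2}} \, dt = - \frac{\pi}{4 a^{3}}$.

Setting $a = \frac{1}{6}$:
$$I = - 54 \pi.$$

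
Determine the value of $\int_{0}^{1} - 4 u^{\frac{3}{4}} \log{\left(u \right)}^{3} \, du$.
$\frac{6144}{2401}$

Consider the simpler parametrised integral
$$J(a) = \int_{0}^{1} - 4 u^{a} \, du = - \frac{4}{a + 1}.$$

Differentiating under the integral sign brings down a factor of $\ln u$:
$$\frac{dJ}{da} = \int_{0}^{1} - 4 u^{a} \log{\left(u \right)} \, du = \frac{4}{\left(a + 1\right)^{2}}.$$

Repeating $3$ times in total — each differentiation brings down another $\ln u$ — gives
$$\frac{d^{3}J}{da^{3}} = \int_{0}^{1} - 4 u^{a} \log{\left(u \right)}^{3} \, du = \frac{24}{\left(a + 1\right)^{4}},$$
and the integrand here is exactly the target integrand, so $I = \frac{24}{\left(a + 1\right)^{4}}$.

Setting $a = \frac{3}{4}$:
$$I = \frac{6144}{2401}.$$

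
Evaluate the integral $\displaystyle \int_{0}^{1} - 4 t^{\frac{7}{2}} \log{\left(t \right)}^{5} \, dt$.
$\frac{10240}{177147}$

Start from the elementary integral
$$J(a) = \int_{0}^{1} - 4 t^{a} \, dt = - \frac{4}{a + 1}.$$

Differentiating under the integral sign brings down a factor of $\ln t$:
$$\frac{dJ}{da} = \int_{0}^{1} - 4 t^{a} \log{\left(t \right)} \, dt = \frac{4}{\left(a + 1\right)^{2}}.$$

Repeating $5$ times in total — each differentiation brings down another $\ln t$ — gives
$$\frac{d^{5}J}{da^{5}} = \int_{0}^{1} - 4 t^{a} \log{\left(t \right)}^{5} \, dt = \frac{480}{\left(a + 1\right)^{6}},$$
and the integrand here is exactly the target integrand, so $I = \frac{480}{\left(a + 1\right)^{6}}$.

Setting $a = \frac{7}{2}$:
$$I = \frac{10240}{177147}.$$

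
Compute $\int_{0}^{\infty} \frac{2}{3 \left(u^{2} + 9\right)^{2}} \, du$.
$\frac{\pi}{162}$

Begin with the known result
$$J(a) = \int_{0}^{\infty} \frac{2}{3 \left(a^{2} + u^{2}\right)} \, du = \frac{\pi}{3 a}.$$

Differentiating under the integral sign with respect to $a$,
$$\frac{dJ}{da} = \int_{0}^{\infty} - \frac{4 a}{3 \left(a^{2} + u^{2}\right)^{2}} \, du = - \frac{\pi}{3 a^{2}},$$
so $\int_{0}^{\infty} \frac{2}{3 \left(a^{2} + u^{2}\right)^{2}} \, du = \frac{\pi}{6 a^{3}}$.

Setting $a = 3$:
$$I = \frac{\pi}{162}.$$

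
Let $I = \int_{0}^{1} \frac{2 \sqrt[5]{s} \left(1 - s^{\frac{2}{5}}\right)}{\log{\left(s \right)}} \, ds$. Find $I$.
$- \log{\left(\frac{16}{9} \right)}$

Consider the one-parameter family: let $I(a) = \int_{0}^{1} \frac{2 \left(\sqrt[5]{s} - s^{a}\right)}{\log{\left(s \right)}} \, ds$.

Since $\dfrac{\partial}{\partial a}\,s^{a} = s^{a} \ln s$, the $\ln s$ in the denominator cancels and
$$\frac{dI}{da} = \int_{0}^{1} -2 s^{a} \, ds = -2 \left[\frac{s^{a+1}}{a+1}\right]_0^1 = - \frac{2}{a + 1}.$$

Integrating with respect to $a$ gives $I(a) = - \log{\left(\frac{25 \left(a + 1\right)^{2}}{36} \right)} + C$.

At $a = \frac{1}{5}$ the integrand is identically $0$, so $I(\frac{1}{5}) = 0$. The closed form gives $0$, hence $C = 0$.

Setting $a = \frac{3}{5}$:
$$I = - \log{\left(\frac{16}{9} \right)}.$$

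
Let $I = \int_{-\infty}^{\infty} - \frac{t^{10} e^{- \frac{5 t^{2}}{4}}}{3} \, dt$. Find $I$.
$- \frac{4032 \sqrt{5} \sqrt{\pi}}{3125}$

Start from the elementary integral
$$J(a) = \int_{-\infty}^{\infty} - \frac{e^{- a t^{2}}}{3} \, dt = - \frac{\sqrt{\pi}}{3 \sqrt{a}}.$$

Differentiating under the integral sign brings down a factor of $(-t^2)$:
$$\frac{dJ}{da} = \int_{-\infty}^{\infty} \frac{t^{2} e^{- a t^{2}}}{3} \, dt = \frac{\sqrt{\pi}}{6 a^{\frac{3}{2}}}.$$

Repeating $5$ times in total — each differentiation brings down another $(-t^2)$ — gives
$$\frac{d^{5}J}{da^{5}} = \int_{-\infty}^{\infty} \frac{t^{10} e^{- a t^{2}}}{3} \, dt = \frac{315 \sqrt{\pi}}{32 a^{\frac{11}{2}}},$$
and the integrand here is $(-1)^{5}$ times the target integrand, so $I = (-1)^{5}\,\frac{d^{5}J}{da^{5}} = - \frac{315 \sqrt{\pi}}{32 a^{\frac{11}{2}}}$.

Setting $a = \frac{5}{4}$:
$$I = - \frac{4032 \sqrt{5} \sqrt{\pi}}{3125}.$$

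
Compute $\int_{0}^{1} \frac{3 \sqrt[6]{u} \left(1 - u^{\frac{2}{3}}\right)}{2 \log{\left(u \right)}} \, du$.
$- \log{\left(\frac{11 \sqrt{77}}{49} \right)}$

Replace the exponent $\frac{5}{6}$ by a parameter $a$: let $I(a) = \int_{0}^{1} \frac{3 \left(\sqrt[6]{u} - u^{a}\right)}{2 \log{\left(u \right)}} \, du$.

Since $\dfrac{\partial}{\partial a}\,u^{a} = u^{a} \ln u$, the $\ln u$ in the denominator cancels and
$$\frac{dI}{da} = \int_{0}^{1} - \frac{3}{2} u^{a} \, du = - \frac{3}{2} \left[\frac{u^{a+1}}{a+1}\right]_0^1 = - \frac{3}{2 a + 2}.$$

Integrating with respect to $a$ gives $I(a) = - \log{\left(\frac{6 \sqrt{42} \left(a + 1\right)^{\frac{3}{2}}}{49} \right)} + C$.

At $a = \frac{1}{6}$ the integrand is identically $0$, so $I(\frac{1}{6}) = 0$. The closed form gives $0$, hence $C = 0$.

Setting $a = \frac{5}{6}$:
$$I = - \log{\left(\frac{11 \sqrt{77}}{49} \right)}.$$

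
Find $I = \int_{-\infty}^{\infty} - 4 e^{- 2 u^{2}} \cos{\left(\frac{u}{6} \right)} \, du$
$- \frac{2 \sqrt{2} \sqrt{\pi}}{e^{\frac{1}{288}}}$

Let $b$ denote the cosine frequency and define $I(b) = \int_{-\infty}^{\infty} - 4 e^{- 2 u^{2}} \cos{\left(b u \right)} \, du$.

Differentiating under the integral sign,
$$I'(b) = \int_{-\infty}^{\infty} 4 u e^{- 2 u^{2}} \sin{\left(b u \right)} \, du.$$

Integrate $\int_{-\infty}^{\infty} u \sin(b u)\, e^{- 2 u^{2}}\, du$ by parts with $w = \sin(b u)$ and $dv = u\, e^{- 2 u^{2}}\, du$, giving $v = - \frac{e^{- 2 u^{2}}}{4}$. The boundary term vanishes and
$$\int_{-\infty}^{\infty} u \sin(b u)\, e^{- 2 u^{2}}\, du = \frac{b}{4} \int_{-\infty}^{\infty} \cos(b u)\, e^{- 2 u^{2}}\, du,$$
so $I'(b) = - \frac{b}{4}\, I(b)$.

This is a separable first-order ODE; solving with the initial condition $I(0) = \int_{-\infty}^{\infty} - 4 e^{- 2 u^{2}}\,du = - 2 \sqrt{2} \sqrt{\pi}$ gives
$$I(b) = - 2 \sqrt{2} \sqrt{\pi} e^{- \frac{b^{2}}{8}}.$$

Setting $b = \frac{1}{6}$:
$$I = - \frac{2 \sqrt{2} \sqrt{\pi}}{e^{\frac{1}{288}}}.$$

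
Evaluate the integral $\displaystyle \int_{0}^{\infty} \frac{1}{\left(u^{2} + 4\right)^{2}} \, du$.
$\frac{\pi}{32}$

Begin with the known result
$$J(a) = \int_{0}^{\infty} \frac{1}{a^{2} + u^{2}} \, du = \frac{\pi}{2 a}.$$

Differentiating under the integral sign with respect to $a$,
$$\frac{dJ}{da} = \int_{0}^{\infty} - \frac{2 a}{\left(a^{2} + u^{2}\right)^{2}} \, du = - \frac{\pi}{2 a^{2}},$$
so $\int_{0}^{\infty} \frac{1}{\left(a^{2} + u^{2}\right)^{2}} \, du = \frac{\pi}{4 a^{3}}$.

Setting $a = 2$:
$$I = \frac{\pi}{32}.$$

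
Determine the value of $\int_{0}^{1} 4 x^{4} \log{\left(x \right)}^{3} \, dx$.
$- \frac{24}{625}$

Begin with the known integral
$$J(a) = \int_{0}^{1} 4 x^{a} \, dx = \frac{4}{a + 1}.$$

Differentiating under the integral sign brings down a factor of $\ln x$:
$$\frac{dJ}{da} = \int_{0}^{1} 4 x^{a} \log{\left(x \right)} \, dx = - \frac{4}{\left(a + 1\right)^{2}}.$$

Repeating $3$ times in total — each differentiation brings down another $\ln x$ — gives
$$\frac{d^{3}J}{da^{3}} = \int_{0}^{1} 4 x^{a} \log{\left(x \right)}^{3} \, dx = - \frac{24}{\left(a + 1\right)^{4}},$$
and the integrand here is exactly the target integrand, so $I = - \frac{24}{\left(a + 1\right)^{4}}$.

Setting $a = 4$:
$$I = - \frac{24}{625}.$$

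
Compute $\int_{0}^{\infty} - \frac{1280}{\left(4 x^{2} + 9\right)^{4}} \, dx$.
$- \frac{100 \pi}{2187}$

Recall the elementary integral
$$J(a) = \int_{0}^{\infty} - \frac{5}{a^{2} + x^{2}} \, dx = - \frac{5 \pi}{2 a}.$$

Differentiating under the integral sign with respect to $a$,
$$\frac{dJ}{da} = \int_{0}^{\infty} \frac{10 a}{\left(a^{2} + x^{2}\right)^{2}} \, dx = \frac{5 \pi}{2 a^{2}},$$
so $\int_{0}^{\infty} - \frac{5}{\left(a^{2} + x^{2}\right)^{2}} \, dx = - \frac{5 \pi}{4 a^{3}}$.

Repeating — each differentiation of $1/(x^2+a^2)^j$ produces $-2ja/(x^2+a^2)^{j+1}$ — and dividing through by $-2ja$ at each step yields, after $3$ differentiations in total,
$$\int_{0}^{\infty} - \frac{5}{\left(a^{2} + x^{2}\right)^{4}} \, dx = - \frac{25 \pi}{32 a^{7}}.$$

Setting $a = \frac{3}{2}$:
$$I = - \frac{100 \pi}{2187}.$$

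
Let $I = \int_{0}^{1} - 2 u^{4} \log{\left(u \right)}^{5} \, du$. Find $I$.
$\frac{48}{3125}$

Start from the elementary integral
$$J(a) = \int_{0}^{1} - 2 u^{a} \, du = - \frac{2}{a + 1}.$$

Differentiating under the integral sign brings down a factor of $\ln u$:
$$\frac{dJ}{da} = \int_{0}^{1} - 2 u^{a} \log{\left(u \right)} \, du = \frac{2}{\left(a + 1\right)^{2}}.$$

Repeating $5$ times in total — each differentiation brings down another $\ln u$ — gives
$$\frac{d^{5}J}{da^{5}} = \int_{0}^{1} - 2 u^{a} \log{\left(u \right)}^{5} \, du = \frac{240}{\left(a + 1\right)^{6}},$$
and the integrand here is exactly the target integrand, so $I = \frac{240}{\left(a + 1\right)^{6}}$.

Setting $a = 4$:
$$I = \frac{48}{3125}.$$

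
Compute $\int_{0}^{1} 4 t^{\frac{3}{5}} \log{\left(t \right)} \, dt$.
$- \frac{25}{16}$

Consider the simpler parametrised integral
$$J(a) = \int_{0}^{1} 4 t^{a} \, dt = \frac{4}{a + 1}.$$

Differentiating under the integral sign brings down a factor of $\ln t$:
$$\frac{dJ}{da} = \int_{0}^{1} 4 t^{a} \log{\left(t \right)} \, dt = - \frac{4}{\left(a + 1\right)^{2}}.$$

The integral on the left is $I$, so $I = - \frac{4}{\left(a + 1\right)^{2}}$.

Setting $a = \frac{3}{5}$:
$$I = - \frac{25}{16}.$$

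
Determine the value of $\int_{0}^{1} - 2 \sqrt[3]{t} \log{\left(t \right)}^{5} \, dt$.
$\frac{10935}{256}$

Begin with the known integral
$$J(a) = \int_{0}^{1} - 2 t^{a} \, dt = - \frac{2}{a + 1}.$$

Differentiating under the integral sign brings down a factor of $\ln t$:
$$\frac{dJ}{da} = \int_{0}^{1} - 2 t^{a} \log{\left(t \right)} \, dt = \frac{2}{\left(a + 1\right)^{2}}.$$

Repeating $5$ times in total — each differentiation brings down another $\ln t$ — gives
$$\frac{d^{5}J}{da^{5}} = \int_{0}^{1} - 2 t^{a} \log{\left(t \right)}^{5} \, dt = \frac{240}{\left(a + 1\right)^{6}},$$
and the integrand here is exactly the target integrand, so $I = \frac{240}{\left(a + 1\right)^{6}}$.

Setting $a = \frac{1}{3}$:
$$I = \frac{10935}{256}.$$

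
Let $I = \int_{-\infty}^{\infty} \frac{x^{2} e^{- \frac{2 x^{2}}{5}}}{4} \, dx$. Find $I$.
$\frac{5 \sqrt{10} \sqrt{\pi}}{32}$

Consider the simpler parametrised integral
$$J(a) = \int_{-\infty}^{\infty} \frac{e^{- a x^{2}}}{4} \, dx = \frac{\sqrt{\pi}}{4 \sqrt{a}}.$$

Differentiating under the integral sign brings down a factor of $(-x^2)$:
$$\frac{dJ}{da} = \int_{-\infty}^{\infty} - \frac{x^{2} e^{- a x^{2}}}{4} \, dx = - \frac{\sqrt{\pi}}{8 a^{\frac{3}{2}}}.$$

The integral on the left is $-I$, so $I = \frac{\sqrt{\pi}}{8 a^{\frac{3}{2}}}$.

Setting $a = \frac{2}{5}$:
$$I = \frac{5 \sqrt{10} \sqrt{\pi}}{32}.$$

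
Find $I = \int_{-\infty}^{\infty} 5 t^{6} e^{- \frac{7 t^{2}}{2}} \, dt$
$\frac{75 \sqrt{14} \sqrt{\pi}}{2401}$

Begin with the known integral
$$J(a) = \int_{-\infty}^{\infty} 5 e^{- a t^{2}} \, dt = \frac{5 \sqrt{\pi}}{\sqrt{a}}.$$

Differentiating under the integral sign brings down a factor of $(-t^2)$:
$$\frac{dJ}{da} = \int_{-\infty}^{\infty} - 5 t^{2} e^{- a t^{2}} \, dt = - \frac{5 \sqrt{\pi}}{2 a^{\frac{3}{2}}}.$$

Repeating $3$ times in total — each differentiation brings down another $(-t^2)$ — gives
$$\frac{d^{3}J}{da^{3}} = \int_{-\infty}^{\infty} - 5 t^{6} e^{- a t^{2}} \, dt = - \frac{75 \sqrt{\pi}}{8 a^{\frac{7}{2}}},$$
and the integrand here is $(-1)^{3}$ times the target integrand, so $I = (-1)^{3}\,\frac{d^{3}J}{da^{3}} = \frac{75 \sqrt{\pi}}{8 a^{\frac{7}{2}}}$.

Setting $a = \frac{7}{2}$:
$$I = \frac{75 \sqrt{14} \sqrt{\pi}}{2401}.$$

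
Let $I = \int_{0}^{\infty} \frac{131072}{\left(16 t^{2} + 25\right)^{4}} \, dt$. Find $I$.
$\frac{1024 \pi}{15625}$

Recall the elementary integral
$$J(a) = \int_{0}^{\infty} \frac{2}{a^{2} + t^{2}} \, dt = \frac{\pi}{a}.$$

Differentiating under the integral sign with respect to $a$,
$$\frac{dJ}{da} = \int_{0}^{\infty} - \frac{4 a}{\left(a^{2} + t^{2}\right)^{2}} \, dt = - \frac{\pi}{a^{2}},$$
so $\int_{0}^{\infty} \frac{2}{\left(a^{2} + t^{2}\right)^{2}} \, dt = \frac{\pi}{2 a^{3}}$.

Repeating — each differentiation of $1/(t^2+a^2)^j$ produces $-2ja/(t^2+a^2)^{j+1}$ — and dividing through by $-2ja$ at each step yields, after $3$ differentiations in total,
$$\int_{0}^{\infty} \frac{2}{\left(a^{2} + t^{2}\right)^{4}} \, dt = \frac{5 \pi}{16 a^{7}}.$$

Setting $a = \frac{5}{4}$:
$$I = \frac{1024 \pi}{15625}.$$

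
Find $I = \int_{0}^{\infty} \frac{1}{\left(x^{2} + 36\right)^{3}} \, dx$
$\frac{\pi}{41472}$

Recall the elementary integral
$$J(a) = \int_{0}^{\infty} \frac{1}{a^{2} + x^{2}} \, dx = \frac{\pi}{2 a}.$$

Differentiating under the integral sign with respect to $a$,
$$\frac{dJ}{da} = \int_{0}^{\infty} - \frac{2 a}{\left(a^{2} + x^{2}\right)^{2}} \, dx = - \frac{\pi}{2 a^{2}},$$
so $\int_{0}^{\infty} \frac{1}{\left(a^{2} + x^{2}\right)^{2}} \, dx = \frac{\pi}{4 a^{3}}$.

Repeating — each differentiation of $1/(x^2+a^2)^j$ produces $-2ja/(x^2+a^2)^{j+1}$ — and dividing through by $-2ja$ at each step yields, after $2$ differentiations in total,
$$\int_{0}^{\infty} \frac{1}{\left(a^{2} + x^{2}\right)^{3}} \, dx = \frac{3 \pi}{16 a^{5}}.$$

Setting $a = 6$:
$$I = \frac{\pi}{41472}.$$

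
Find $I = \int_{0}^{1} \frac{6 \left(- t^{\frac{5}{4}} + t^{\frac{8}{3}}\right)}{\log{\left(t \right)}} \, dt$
$- \log{\left(\frac{387420489}{7256313856} \right)}$

Introduce a parameter $a$ in the exponent: let $I(a) = \int_{0}^{1} \frac{6 \left(t^{\frac{8}{3}} - t^{a}\right)}{\log{\left(t \right)}} \, dt$.

Since $\dfrac{\partial}{\partial a}\,t^{a} = t^{a} \ln t$, the $\ln t$ in the denominator cancels and
$$\frac{dI}{da} = \int_{0}^{1} -6 t^{a} \, dt = -6 \left[\frac{t^{a+1}}{a+1}\right]_0^1 = - \frac{6}{a + 1}.$$

Integrating with respect to $a$ gives $I(a) = - \log{\left(\frac{729 \left(a + 1\right)^{6}}{1771561} \right)} + C$.

At $a = \frac{8}{3}$ the integrand is identically $0$, so $I(\frac{8}{3}) = 0$. The closed form gives $0$, hence $C = 0$.

Setting $a = \frac{5}{4}$:
$$I = - \log{\left(\frac{387420489}{7256313856} \right)}.$$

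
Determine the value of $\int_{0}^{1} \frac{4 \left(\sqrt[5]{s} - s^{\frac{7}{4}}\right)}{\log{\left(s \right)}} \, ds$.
$\log{\left(\frac{331776}{9150625} \right)}$

Introduce a parameter $a$ in the exponent: let $I(a) = \int_{0}^{1} \frac{4 \left(- s^{\frac{7}{4}} + s^{a}\right)}{\log{\left(s \right)}} \, ds$.

Since $\dfrac{\partial}{\partial a}\,s^{a} = s^{a} \ln s$, the $\ln s$ in the denominator cancels and
$$\frac{dI}{da} = \int_{0}^{1} 4 s^{a} \, ds = 4 \left[\frac{s^{a+1}}{a+1}\right]_0^1 = \frac{4}{a + 1}.$$

Integrating with respect to $a$ gives $I(a) = \log{\left(\frac{256 \left(a + 1\right)^{4}}{14641} \right)} + C$.

At $a = \frac{7}{4}$ the integrand is identically $0$, so $I(\frac{7}{4}) = 0$. The closed form gives $0$, hence $C = 0$.

Setting $a = \frac{1}{5}$:
$$I = \log{\left(\frac{331776}{9150625} \right)}.$$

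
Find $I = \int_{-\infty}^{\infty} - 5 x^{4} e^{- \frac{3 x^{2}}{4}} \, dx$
$- \frac{40 \sqrt{3} \sqrt{\pi}}{9}$

Begin with the known integral
$$J(a) = \int_{-\infty}^{\infty} - 5 e^{- a x^{2}} \, dx = - \frac{5 \sqrt{\pi}}{\sqrt{a}}.$$

Differentiating under the integral sign brings down a factor of $(-x^2)$:
$$\frac{dJ}{da} = \int_{-\infty}^{\infty} 5 x^{2} e^{- a x^{2}} \, dx = \frac{5 \sqrt{\pi}}{2 a^{\frac{3}{2}}}.$$

Repeating twice in total — each differentiation brings down another $(-x^2)$ — gives
$$\frac{d^{2}J}{da^{2}} = \int_{-\infty}^{\infty} - 5 x^{4} e^{- a x^{2}} \, dx = - \frac{15 \sqrt{\pi}}{4 a^{\frac{5}{2}}},$$
and the integrand here is exactly the target integrand, so $I = - \frac{15 \sqrt{\pi}}{4 a^{\frac{5}{2}}}$.

Setting $a = \frac{3}{4}$:
$$I = - \frac{40 \sqrt{3} \sqrt{\pi}}{9}.$$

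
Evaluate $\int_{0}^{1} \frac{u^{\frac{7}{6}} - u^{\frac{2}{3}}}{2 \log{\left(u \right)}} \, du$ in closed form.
$- \log{\left(10 \right)} + \frac{\log{\left(130 \right)}}{2}$

Consider the one-parameter family: let $I(a) = \int_{0}^{1} \frac{- u^{\frac{2}{3}} + u^{a}}{2 \log{\left(u \right)}} \, du$.

Since $\dfrac{\partial}{\partial a}\,u^{a} = u^{a} \ln u$, the $\ln u$ in the denominator cancels and
$$\frac{dI}{da} = \int_{0}^{1} \frac{1}{2} u^{a} \, du = \frac{1}{2} \left[\frac{u^{a+1}}{a+1}\right]_0^1 = \frac{1}{2 \left(a + 1\right)}.$$

Integrating with respect to $a$ gives $I(a) = \log{\left(\frac{\sqrt{15} \sqrt{a + 1}}{5} \right)} + C$.

At $a = \frac{2}{3}$ the integrand is identically $0$, so $I(\frac{2}{3}) = 0$. The closed form gives $0$, hence $C = 0$.

Setting $a = \frac{7}{6}$:
$$I = - \log{\left(10 \right)} + \frac{\log{\left(130 \right)}}{2}.$$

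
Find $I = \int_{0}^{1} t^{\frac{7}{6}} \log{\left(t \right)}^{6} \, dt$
$\frac{201553920}{62748517}$

Start from the elementary integral
$$J(a) = \int_{0}^{1} t^{a} \, dt = \frac{1}{a + 1}.$$

Differentiating under the integral sign brings down a factor of $\ln t$:
$$\frac{dJ}{da} = \int_{0}^{1} t^{a} \log{\left(t \right)} \, dt = - \frac{1}{\left(a + 1\right)^{2}}.$$

Repeating $6$ times in total — each differentiation brings down another $\ln t$ — gives
$$\frac{d^{6}J}{da^{6}} = \int_{0}^{1} t^{a} \log{\left(t \right)}^{6} \, dt = \frac{720}{\left(a + 1\right)^{7}},$$
and the integrand here is exactly the target integrand, so $I = \frac{720}{\left(a + 1\right)^{7}}$.

Setting $a = \frac{7}{6}$:
$$I = \frac{201553920}{62748517}.$$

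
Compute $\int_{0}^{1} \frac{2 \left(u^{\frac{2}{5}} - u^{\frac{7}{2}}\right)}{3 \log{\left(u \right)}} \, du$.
$\log{\left(\frac{14^{\frac{2}{3}} \sqrt[3]{45}}{45} \right)}$

Replace the exponent $\frac{7}{2}$ by a parameter $a$: let $I(a) = \int_{0}^{1} \frac{2 \left(u^{\frac{2}{5}} - u^{a}\right)}{3 \log{\left(u \right)}} \, du$.

Since $\dfrac{\partial}{\partial a}\,u^{a} = u^{a} \ln u$, the $\ln u$ in the denominator cancels and
$$\frac{dI}{da} = \int_{0}^{1} - \frac{2}{3} u^{a} \, du = - \frac{2}{3} \left[\frac{u^{a+1}}{a+1}\right]_0^1 = - \frac{2}{3 a + 3}.$$

Integrating with respect to $a$ gives $I(a) = - \frac{2 \log{\left(a + 1 \right)}}{3} - \frac{2 \log{\left(5 \right)}}{3} + \frac{2 \log{\left(7 \right)}}{3} + C$.

At $a = \frac{2}{5}$ the integrand is identically $0$, so $I(\frac{2}{5}) = 0$. The closed form gives $0$, hence $C = 0$.

Setting $a = \frac{7}{2}$:
$$I = \log{\left(\frac{14^{\frac{2}{3}} \sqrt[3]{45}}{45} \right)}.$$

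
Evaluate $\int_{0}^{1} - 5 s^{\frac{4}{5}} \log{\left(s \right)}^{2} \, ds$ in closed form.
$- \frac{1250}{729}$

Begin with the known integral
$$J(a) = \int_{0}^{1} - 5 s^{a} \, ds = - \frac{5}{a + 1}.$$

Differentiating under the integral sign brings down a factor of $\ln s$:
$$\frac{dJ}{da} = \int_{0}^{1} - 5 s^{a} \log{\left(s \right)} \, ds = \frac{5}{\left(a + 1\right)^{2}}.$$

Repeating twice in total — each differentiation brings down another $\ln s$ — gives
$$\frac{d^{2}J}{da^{2}} = \int_{0}^{1} - 5 s^{a} \log{\left(s \right)}^{2} \, ds = - \frac{10}{\left(a + 1\right)^{3}},$$
and the integrand here is exactly the target integrand, so $I = - \frac{10}{\left(a + 1\right)^{3}}$.

Setting $a = \frac{4}{5}$:
$$I = - \frac{1250}{729}.$$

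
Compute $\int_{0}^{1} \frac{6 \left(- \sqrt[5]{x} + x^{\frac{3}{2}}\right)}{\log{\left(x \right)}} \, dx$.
$- \log{\left(\frac{2985984}{244140625} \right)}$

Consider the one-parameter family: let $I(a) = \int_{0}^{1} \frac{6 \left(x^{\frac{3}{2}} - x^{a}\right)}{\log{\left(x \right)}} \, dx$.

Since $\dfrac{\partial}{\partial a}\,x^{a} = x^{a} \ln x$, the $\ln x$ in the denominator cancels and
$$\frac{dI}{da} = \int_{0}^{1} -6 x^{a} \, dx = -6 \left[\frac{x^{a+1}}{a+1}\right]_0^1 = - \frac{6}{a + 1}.$$

Integrating with respect to $a$ gives $I(a) = - \log{\left(\frac{64 \left(a + 1\right)^{6}}{15625} \right)} + C$.

At $a = \frac{3}{2}$ the integrand is identically $0$, so $I(\frac{3}{2}) = 0$. The closed form gives $0$, hence $C = 0$.

Setting $a = \frac{1}{5}$:
$$I = - \log{\left(\frac{2985984}{244140625} \right)}.$$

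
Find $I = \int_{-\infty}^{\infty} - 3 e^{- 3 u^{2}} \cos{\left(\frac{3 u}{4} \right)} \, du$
$- \frac{\sqrt{3} \sqrt{\pi}}{e^{\frac{3}{64}}}$

Define $I(b) = \int_{-\infty}^{\infty} - 3 e^{- 3 u^{2}} \cos{\left(b u \right)} \, du$.

Differentiating under the integral sign,
$$I'(b) = \int_{-\infty}^{\infty} 3 u e^{- 3 u^{2}} \sin{\left(b u \right)} \, du.$$

Integrate $\int_{-\infty}^{\infty} u \sin(b u)\, e^{- 3 u^{2}}\, du$ by parts with $w = \sin(b u)$ and $dv = u\, e^{- 3 u^{2}}\, du$, giving $v = - \frac{e^{- 3 u^{2}}}{6}$. The boundary term vanishes and
$$\int_{-\infty}^{\infty} u \sin(b u)\, e^{- 3 u^{2}}\, du = \frac{b}{6} \int_{-\infty}^{\infty} \cos(b u)\, e^{- 3 u^{2}}\, du,$$
so $I'(b) = - \frac{b}{6}\, I(b)$.

This is a separable first-order ODE; solving with the initial condition $I(0) = \int_{-\infty}^{\infty} - 3 e^{- 3 u^{2}}\,du = - \sqrt{3} \sqrt{\pi}$ gives
$$I(b) = - \sqrt{3} \sqrt{\pi} e^{- \frac{b^{2}}{12}}.$$

Setting $b = \frac{3}{4}$:
$$I = - \frac{\sqrt{3} \sqrt{\pi}}{e^{\frac{3}{64}}}.$$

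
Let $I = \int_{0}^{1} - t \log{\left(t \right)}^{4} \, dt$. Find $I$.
$- \frac{3}{4}$

Begin with the known integral
$$J(a) = \int_{0}^{1} - t^{a} \, dt = - \frac{1}{a + 1}.$$

Differentiating under the integral sign brings down a factor of $\ln t$:
$$\frac{dJ}{da} = \int_{0}^{1} - t^{a} \log{\left(t \right)} \, dt = \frac{1}{\left(a + 1\right)^{2}}.$$

Repeating $4$ times in total — each differentiation brings down another $\ln t$ — gives
$$\frac{d^{4}J}{da^{4}} = \int_{0}^{1} - t^{a} \log{\left(t \right)}^{4} \, dt = - \frac{24}{\left(a + 1\right)^{5}},$$
and the integrand here is exactly the target integrand, so $I = - \frac{24}{\left(a + 1\right)^{5}}$.

Setting $a = 1$:
$$I = - \frac{3}{4}.$$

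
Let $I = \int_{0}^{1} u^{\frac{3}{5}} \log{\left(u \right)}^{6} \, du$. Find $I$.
$\frac{3515625}{131072}$

Consider the simpler parametrised integral
$$J(a) = \int_{0}^{1} u^{a} \, du = \frac{1}{a + 1}.$$

Differentiating under the integral sign brings down a factor of $\ln u$:
$$\frac{dJ}{da} = \int_{0}^{1} u^{a} \log{\left(u \right)} \, du = - \frac{1}{\left(a + 1\right)^{2}}.$$

Repeating $6$ times in total — each differentiation brings down another $\ln u$ — gives
$$\frac{d^{6}J}{da^{6}} = \int_{0}^{1} u^{a} \log{\left(u \right)}^{6} \, du = \frac{720}{\left(a + 1\right)^{7}},$$
and the integrand here is exactly the target integrand, so $I = \frac{720}{\left(a + 1\right)^{7}}$.

Setting $a = \frac{3}{5}$:
$$I = \frac{3515625}{131072}.$$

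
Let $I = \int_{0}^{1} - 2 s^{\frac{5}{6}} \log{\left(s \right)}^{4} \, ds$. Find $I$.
$- \frac{373248}{161051}$

Begin with the known integral
$$J(a) = \int_{0}^{1} - 2 s^{a} \, ds = - \frac{2}{a + 1}.$$

Differentiating under the integral sign brings down a factor of $\ln s$:
$$\frac{dJ}{da} = \int_{0}^{1} - 2 s^{a} \log{\left(s \right)} \, ds = \frac{2}{\left(a + 1\right)^{2}}.$$

Repeating $4$ times in total — each differentiation brings down another $\ln s$ — gives
$$\frac{d^{4}J}{da^{4}} = \int_{0}^{1} - 2 s^{a} \log{\left(s \right)}^{4} \, ds = - \frac{48}{\left(a + 1\right)^{5}},$$
and the integrand here is exactly the target integrand, so $I = - \frac{48}{\left(a + 1\right)^{5}}$.

Setting $a = \frac{5}{6}$:
$$I = - \frac{373248}{161051}.$$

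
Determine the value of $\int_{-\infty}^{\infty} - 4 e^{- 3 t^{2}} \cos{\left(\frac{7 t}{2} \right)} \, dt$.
$- \frac{4 \sqrt{3} \sqrt{\pi}}{3 e^{\frac{49}{48}}}$

Treat the cosine frequency as a parameter and define $I(b) = \int_{-\infty}^{\infty} - 4 e^{- 3 t^{2}} \cos{\left(b t \right)} \, dt$.

Differentiating under the integral sign,
$$I'(b) = \int_{-\infty}^{\infty} 4 t e^{- 3 t^{2}} \sin{\left(b t \right)} \, dt.$$

Integrate $\int_{-\infty}^{\infty} t \sin(b t)\, e^{- 3 t^{2}}\, dt$ by parts with $u = \sin(b t)$ and $dv = t\, e^{- 3 t^{2}}\, dt$, giving $v = - \frac{e^{- 3 t^{2}}}{6}$. The boundary term vanishes and
$$\int_{-\infty}^{\infty} t \sin(b t)\, e^{- 3 t^{2}}\, dt = \frac{b}{6} \int_{-\infty}^{\infty} \cos(b t)\, e^{- 3 t^{2}}\, dt,$$
so $I'(b) = - \frac{b}{6}\, I(b)$.

This is a separable first-order ODE; solving with the initial condition $I(0) = \int_{-\infty}^{\infty} - 4 e^{- 3 t^{2}}\,dt = - \frac{4 \sqrt{3} \sqrt{\pi}}{3}$ gives
$$I(b) = - \frac{4 \sqrt{3} \sqrt{\pi} e^{- \frac{b^{2}}{12}}}{3}.$$

Setting $b = \frac{7}{2}$:
$$I = - \frac{4 \sqrt{3} \sqrt{\pi}}{3 e^{\frac{49}{48}}}.$$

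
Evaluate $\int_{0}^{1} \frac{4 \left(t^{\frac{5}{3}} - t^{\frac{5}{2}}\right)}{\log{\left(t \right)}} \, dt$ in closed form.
$- \log{\left(\frac{194481}{65536} \right)}$

Replace the exponent $\frac{5}{2}$ by a parameter $a$: let $I(a) = \int_{0}^{1} \frac{4 \left(t^{\frac{5}{3}} - t^{a}\right)}{\log{\left(t \right)}} \, dt$.

Since $\dfrac{\partial}{\partial a}\,t^{a} = t^{a} \ln t$, the $\ln t$ in the denominator cancels and
$$\frac{dI}{da} = \int_{0}^{1} -4 t^{a} \, dt = -4 \left[\frac{t^{a+1}}{a+1}\right]_0^1 = - \frac{4}{a + 1}.$$

Integrating with respect to $a$ gives $I(a) = - \log{\left(\frac{81 \left(a + 1\right)^{4}}{4096} \right)} + C$.

At $a = \frac{5}{3}$ the integrand is identically $0$, so $I(\frac{5}{3}) = 0$. The closed form gives $0$, hence $C = 0$.

Setting $a = \frac{5}{2}$:
$$I = - \log{\left(\frac{194481}{65536} \right)}.$$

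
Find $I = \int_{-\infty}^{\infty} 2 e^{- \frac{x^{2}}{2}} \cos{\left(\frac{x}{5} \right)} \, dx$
$\frac{2 \sqrt{2} \sqrt{\pi}}{e^{\frac{1}{50}}}$

Treat the cosine frequency as a parameter and define $I(b) = \int_{-\infty}^{\infty} 2 e^{- \frac{x^{2}}{2}} \cos{\left(b x \right)} \, dx$.

Differentiating under the integral sign,
$$I'(b) = \int_{-\infty}^{\infty} - 2 x e^{- \frac{x^{2}}{2}} \sin{\left(b x \right)} \, dx.$$

Integrate $\int_{-\infty}^{\infty} x \sin(b x)\, e^{- \frac{x^{2}}{2}}\, dx$ by parts with $u = \sin(b x)$ and $dv = x\, e^{- \frac{x^{2}}{2}}\, dx$, giving $v = - e^{- \frac{x^{2}}{2}}$. The boundary term vanishes and
$$\int_{-\infty}^{\infty} x \sin(b x)\, e^{- \frac{x^{2}}{2}}\, dx = b \int_{-\infty}^{\infty} \cos(b x)\, e^{- \frac{x^{2}}{2}}\, dx,$$
so $I'(b) = - b\, I(b)$.

This is a separable first-order ODE; solving with the initial condition $I(0) = \int_{-\infty}^{\infty} 2 e^{- \frac{x^{2}}{2}}\,dx = 2 \sqrt{2} \sqrt{\pi}$ gives
$$I(b) = 2 \sqrt{2} \sqrt{\pi} e^{- \frac{b^{2}}{2}}.$$

Setting $b = \frac{1}{5}$:
$$I = \frac{2 \sqrt{2} \sqrt{\pi}}{e^{\frac{1}{50}}}.$$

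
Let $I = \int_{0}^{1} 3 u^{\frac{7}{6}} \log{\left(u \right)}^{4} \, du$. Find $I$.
$\frac{559872}{371293}$

Consider the simpler parametrised integral
$$J(a) = \int_{0}^{1} 3 u^{a} \, du = \frac{3}{a + 1}.$$

Differentiating under the integral sign brings down a factor of $\ln u$:
$$\frac{dJ}{da} = \int_{0}^{1} 3 u^{a} \log{\left(u \right)} \, du = - \frac{3}{\left(a + 1\right)^{2}}.$$

Repeating $4$ times in total — each differentiation brings down another $\ln u$ — gives
$$\frac{d^{4}J}{da^{4}} = \int_{0}^{1} 3 u^{a} \log{\left(u \right)}^{4} \, du = \frac{72}{\left(a + 1\right)^{5}},$$
and the integrand here is exactly the target integrand, so $I = \frac{72}{\left(a + 1\right)^{5}}$.

Setting $a = \frac{7}{6}$:
$$I = \frac{559872}{371293}.$$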